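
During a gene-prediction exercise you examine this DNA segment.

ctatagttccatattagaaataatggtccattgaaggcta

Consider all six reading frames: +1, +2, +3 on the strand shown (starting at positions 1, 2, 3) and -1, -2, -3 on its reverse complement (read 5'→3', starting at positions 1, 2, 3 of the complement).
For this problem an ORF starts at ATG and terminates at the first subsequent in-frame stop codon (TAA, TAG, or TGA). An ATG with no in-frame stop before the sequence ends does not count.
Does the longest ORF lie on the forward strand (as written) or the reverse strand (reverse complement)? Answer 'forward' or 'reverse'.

reverse

Reverse complement (5'→3'): TAGCCTTCAATGGACCATTATTTCTAATATGGAACTATAG
Frame +1: CTA TAG TTC CAT ATT AGA AAT AAT GGT CCA TTG AAG GCT — no ATG→stop ORF.
Frame +2: TAT AGT TCC ATA TTA GAA ATA ATG GTC CAT TGA AGG CTA — ATG at 23, stop TGA at 32 → 12 nt.
Frame +3: ATA GTT CCA TAT TAG AAA TAA TGG TCC ATT GAA GGC — no ATG→stop ORF.
Frame -1: TAG CCT TCA ATG GAC CAT TAT TTC TAA TAT GGA ACT ATA — ATG at 10, stop TAA at 25 → 18 nt.
Frame -2: AGC CTT CAA TGG ACC ATT ATT TCT AAT ATG GAA CTA TAG — ATG at 29, stop TAG at 38 → 12 nt.
Frame -3: GCC TTC AAT GGA CCA TTA TTT CTA ATA TGG AAC TAT — no ATG→stop ORF.
Forward-strand max 12 nt; reverse-strand max 18 nt. The reverse strand has the longer ORF.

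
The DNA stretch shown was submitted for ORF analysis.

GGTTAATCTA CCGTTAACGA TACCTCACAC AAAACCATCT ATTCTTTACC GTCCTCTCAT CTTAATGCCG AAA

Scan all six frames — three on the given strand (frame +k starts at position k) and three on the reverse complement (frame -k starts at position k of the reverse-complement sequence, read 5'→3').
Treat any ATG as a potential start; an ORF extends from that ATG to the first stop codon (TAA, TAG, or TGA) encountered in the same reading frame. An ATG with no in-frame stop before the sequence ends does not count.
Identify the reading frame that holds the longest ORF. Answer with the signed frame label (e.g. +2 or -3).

-3

Reverse complement (5'→3'): TTTCGGCATTAAGATGAGAGGACGGTAAAGAATAGATGGTTTTGTGTGAGGTATCGTTAACGGTAGATTAACC
Frame +1: GGT TAA TCT ACC GTT AAC GAT ACC TCA CAC AAA ACC ATC TAT TCT TTA CCG TCC TCT CAT CTT AAT GCC GAA — no ATG→stop ORF.
Frame +2: GTT AAT CTA CCG TTA ACG ATA CCT CAC ACA AAA CCA TCT ATT CTT TAC CGT CCT CTC ATC TTA ATG CCG AAA — no ATG→stop ORF.
Frame +3: TTA ATC TAC CGT TAA CGA TAC CTC ACA CAA AAC CAT CTA TTC TTT ACC GTC CTC TCA TCT TAA TGC CGA — no ATG→stop ORF.
Frame -1: TTT CGG CAT TAA GAT GAG AGG ACG GTA AAG AAT AGA TGG TTT TGT GTG AGG TAT CGT TAA CGG TAG ATT AAC — no ATG→stop ORF.
Frame -2: TTC GGC ATT AAG ATG AGA GGA CGG TAA AGA ATA GAT GGT TTT GTG TGA GGT ATC GTT AAC GGT AGA TTA ACC — ATG at 14, stop TAA at 26 → 15 nt.
Frame -3: TCG GCA TTA AGA TGA GAG GAC GGT AAA GAA TAG ATG GTT TTG TGT GAG GTA TCG TTA ACG GTA GAT TAA — ATG at 36, stop TAA at 69 → 36 nt.
Longest ORF is 36 nt in frame -3 (positions 36–71).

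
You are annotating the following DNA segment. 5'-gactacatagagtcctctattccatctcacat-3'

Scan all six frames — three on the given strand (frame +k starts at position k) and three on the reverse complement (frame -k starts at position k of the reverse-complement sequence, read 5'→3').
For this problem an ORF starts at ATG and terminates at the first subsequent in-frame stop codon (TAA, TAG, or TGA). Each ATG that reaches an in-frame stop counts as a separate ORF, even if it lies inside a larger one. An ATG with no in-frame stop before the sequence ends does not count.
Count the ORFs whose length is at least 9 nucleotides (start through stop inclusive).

Reverse complement (5'→3'): ATGTGAGATGGAATAGAGGACTCTATGTAGTC
Frame +1: GAC TAC ATA GAG TCC TCT ATT CCA TCT CAC — no ATG→stop ORF.
Frame +2: ACT ACA TAG AGT CCT CTA TTC CAT CTC ACA — no ATG→stop ORF.
Frame +3: CTA CAT AGA GTC CTC TAT TCC ATC TCA CAT — no ATG→stop ORF.
Frame -1: ATG TGA GAT GGA ATA GAG GAC TCT ATG TAG — ATG at 1, stop TGA at 4 → 6 nt; ATG at 25, stop TAG at 28 → 6 nt.
Frame -2: TGT GAG ATG GAA TAG AGG ACT CTA TGT AGT — ATG at 8, stop TAG at 14 → 9 nt.
Frame -3: GTG AGA TGG AAT AGA GGA CTC TAT GTA GTC — no ATG→stop ORF.
ORFs ≥ 9 nucleotides: frame -2 8–16 (9 nucleotides). Count = 1.

1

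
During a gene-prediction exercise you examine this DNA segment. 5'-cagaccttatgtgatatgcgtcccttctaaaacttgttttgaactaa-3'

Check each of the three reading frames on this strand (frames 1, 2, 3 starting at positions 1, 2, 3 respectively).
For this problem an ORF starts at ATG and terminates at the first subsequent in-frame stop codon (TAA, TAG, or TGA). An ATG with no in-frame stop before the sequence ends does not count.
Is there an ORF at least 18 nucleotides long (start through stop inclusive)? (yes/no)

Frame 1: CAG ACC TTA TGT GAT ATG CGT CCC TTC TAA AAC TTG TTT TGA ACT — ATG at 16, stop TAA at 28 → 15 nt.
Frame 2: AGA CCT TAT GTG ATA TGC GTC CCT TCT AAA ACT TGT TTT GAA CTA — no ATG→stop ORF.
Frame 3: GAC CTT ATG TGA TAT GCG TCC CTT CTA AAA CTT GTT TTG AAC TAA — ATG at 9, stop TGA at 12 → 6 nt.
Largest ORF found is 15 nucleotides < 18, so no.

no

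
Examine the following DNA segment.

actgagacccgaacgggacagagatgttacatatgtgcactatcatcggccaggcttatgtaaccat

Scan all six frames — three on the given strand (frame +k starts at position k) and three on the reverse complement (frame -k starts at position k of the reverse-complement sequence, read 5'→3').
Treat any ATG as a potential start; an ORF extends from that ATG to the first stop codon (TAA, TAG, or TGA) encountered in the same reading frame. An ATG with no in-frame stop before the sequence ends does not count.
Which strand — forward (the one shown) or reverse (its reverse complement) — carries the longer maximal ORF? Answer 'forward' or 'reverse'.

Reverse complement (5'→3'): ATGGTTACATAAGCCTGGCCGATGATAGTGCACATATGTAACATCTCTGTCCCGTTCGGGTCTCAGT
Frame +1: ACT GAG ACC CGA ACG GGA CAG AGA TGT TAC ATA TGT GCA CTA TCA TCG GCC AGG CTT ATG TAA CCA — ATG at 58, stop TAA at 61 → 6 nt.
Frame +2: CTG AGA CCC GAA CGG GAC AGA GAT GTT ACA TAT GTG CAC TAT CAT CGG CCA GGC TTA TGT AAC CAT — no ATG→stop ORF.
Frame +3: TGA GAC CCG AAC GGG ACA GAG ATG TTA CAT ATG TGC ACT ATC ATC GGC CAG GCT TAT GTA ACC — no ATG→stop ORF.
Frame -1: ATG GTT ACA TAA GCC TGG CCG ATG ATA GTG CAC ATA TGT AAC ATC TCT GTC CCG TTC GGG TCT CAG — ATG at 1, stop TAA at 10 → 12 nt.
Frame -2: TGG TTA CAT AAG CCT GGC CGA TGA TAG TGC ACA TAT GTA ACA TCT CTG TCC CGT TCG GGT CTC AGT — no ATG→stop ORF.
Frame -3: GGT TAC ATA AGC CTG GCC GAT GAT AGT GCA CAT ATG TAA CAT CTC TGT CCC GTT CGG GTC TCA — ATG at 36, stop TAA at 39 → 6 nt.
Forward-strand max 6 nt; reverse-strand max 12 nt. The reverse strand has the longer ORF.

reverse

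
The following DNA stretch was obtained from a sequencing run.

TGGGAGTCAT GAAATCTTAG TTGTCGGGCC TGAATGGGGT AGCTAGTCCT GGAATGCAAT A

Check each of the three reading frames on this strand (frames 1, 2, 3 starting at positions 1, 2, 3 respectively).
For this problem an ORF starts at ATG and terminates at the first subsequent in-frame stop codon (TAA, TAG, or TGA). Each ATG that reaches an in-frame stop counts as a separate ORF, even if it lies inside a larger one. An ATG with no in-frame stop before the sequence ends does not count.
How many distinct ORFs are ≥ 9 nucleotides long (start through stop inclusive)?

Frame 1: TGG GAG TCA TGA AAT CTT AGT TGT CGG GCC TGA ATG GGG TAG CTA GTC CTG GAA TGC AAT — ATG at 34, stop TAG at 40 → 9 nt.
Frame 2: GGG AGT CAT GAA ATC TTA GTT GTC GGG CCT GAA TGG GGT AGC TAG TCC TGG AAT GCA ATA — no ATG→stop ORF.
Frame 3: GGA GTC ATG AAA TCT TAG TTG TCG GGC CTG AAT GGG GTA GCT AGT CCT GGA ATG CAA — ATG at 9, stop TAG at 18 → 12 nt.
ORFs ≥ 9 nucleotides: frame 1 34–42 (9 nucleotides), frame 3 9–20 (12 nucleotides). Count = 2.

2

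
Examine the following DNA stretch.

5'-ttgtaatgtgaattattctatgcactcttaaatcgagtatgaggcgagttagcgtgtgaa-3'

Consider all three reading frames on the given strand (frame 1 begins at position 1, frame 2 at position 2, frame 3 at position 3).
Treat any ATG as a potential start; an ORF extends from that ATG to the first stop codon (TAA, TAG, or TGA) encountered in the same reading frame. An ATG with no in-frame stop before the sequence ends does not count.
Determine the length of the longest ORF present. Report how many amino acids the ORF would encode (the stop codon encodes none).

Frame 1: TTG TAA TGT GAA TTA TTC TAT GCA CTC TTA AAT CGA GTA TGA GGC GAG TTA GCG TGT GAA — no ATG→stop ORF.
Frame 2: TGT AAT GTG AAT TAT TCT ATG CAC TCT TAA ATC GAG TAT GAG GCG AGT TAG CGT GTG — ATG at 20, stop TAA at 29 → 12 nt.
Frame 3: GTA ATG TGA ATT ATT CTA TGC ACT CTT AAA TCG AGT ATG AGG CGA GTT AGC GTG TGA — ATG at 6, stop TGA at 9 → 6 nt; ATG at 39, stop TGA at 57 → 21 nt.
Longest: frame 3, positions 39–59, 21 nt = 7 codons = 6 aa. → 6 amino acids.

6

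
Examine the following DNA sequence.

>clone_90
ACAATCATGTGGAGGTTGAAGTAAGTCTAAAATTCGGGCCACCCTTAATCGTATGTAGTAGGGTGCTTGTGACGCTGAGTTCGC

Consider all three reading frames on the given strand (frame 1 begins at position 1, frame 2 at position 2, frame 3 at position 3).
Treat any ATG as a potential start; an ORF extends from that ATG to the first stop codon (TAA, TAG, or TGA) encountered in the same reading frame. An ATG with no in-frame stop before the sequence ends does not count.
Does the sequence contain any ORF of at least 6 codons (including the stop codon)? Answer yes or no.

Frame 1: ACA ATC ATG TGG AGG TTG AAG TAA GTC TAA AAT TCG GGC CAC CCT TAA TCG TAT GTA GTA GGG TGC TTG TGA CGC TGA GTT CGC — ATG at 7, stop TAA at 22 → 18 nt.
Frame 2: CAA TCA TGT GGA GGT TGA AGT AAG TCT AAA ATT CGG GCC ACC CTT AAT CGT ATG TAG TAG GGT GCT TGT GAC GCT GAG TTC — ATG at 53, stop TAG at 56 → 6 nt.
Frame 3: AAT CAT GTG GAG GTT GAA GTA AGT CTA AAA TTC GGG CCA CCC TTA ATC GTA TGT AGT AGG GTG CTT GTG ACG CTG AGT TCG — no ATG→stop ORF.
Frame 1 has an ORF of 6 codons (positions 7–24) ≥ 6, so yes.

yes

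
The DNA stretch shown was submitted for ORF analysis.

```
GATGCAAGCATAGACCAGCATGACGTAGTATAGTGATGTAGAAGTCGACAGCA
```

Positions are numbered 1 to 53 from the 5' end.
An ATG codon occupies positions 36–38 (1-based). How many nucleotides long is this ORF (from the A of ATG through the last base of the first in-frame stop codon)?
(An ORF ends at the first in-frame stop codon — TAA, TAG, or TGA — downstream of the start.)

Codons from position 36: ATG (36–38), TAG (39–41).
TAG is the first in-frame stop; ORF spans 36–41, 6 nucleotides.

6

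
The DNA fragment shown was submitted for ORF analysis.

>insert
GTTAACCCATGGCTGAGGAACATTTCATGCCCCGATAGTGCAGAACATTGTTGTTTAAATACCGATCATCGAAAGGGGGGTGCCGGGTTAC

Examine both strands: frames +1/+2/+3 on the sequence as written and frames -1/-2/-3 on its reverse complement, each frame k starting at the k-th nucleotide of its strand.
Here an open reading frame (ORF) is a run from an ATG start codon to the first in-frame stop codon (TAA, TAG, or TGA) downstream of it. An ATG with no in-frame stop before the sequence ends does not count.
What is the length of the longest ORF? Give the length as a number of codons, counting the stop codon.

Reverse complement (5'→3'): GTAACCCGGCACCCCCCTTTCGATGATCGGTATTTAAACAACAATGTTCTGCACTATCGGGGCATGAAATGTTCCTCAGCCATGGGTTAAC
Frame +1: GTT AAC CCA TGG CTG AGG AAC ATT TCA TGC CCC GAT AGT GCA GAA CAT TGT TGT TTA AAT ACC GAT CAT CGA AAG GGG GGT GCC GGG TTA — no ATG→stop ORF.
Frame +2: TTA ACC CAT GGC TGA GGA ACA TTT CAT GCC CCG ATA GTG CAG AAC ATT GTT GTT TAA ATA CCG ATC ATC GAA AGG GGG GTG CCG GGT TAC — no ATG→stop ORF.
Frame +3: TAA CCC ATG GCT GAG GAA CAT TTC ATG CCC CGA TAG TGC AGA ACA TTG TTG TTT AAA TAC CGA TCA TCG AAA GGG GGG TGC CGG GTT — ATG at 9, stop TAG at 36 → 30 nt; ATG at 27, stop TAG at 36 → 12 nt.
Frame -1: GTA ACC CGG CAC CCC CCT TTC GAT GAT CGG TAT TTA AAC AAC AAT GTT CTG CAC TAT CGG GGC ATG AAA TGT TCC TCA GCC ATG GGT TAA — ATG at 64, stop TAA at 88 → 27 nt; ATG at 82, stop TAA at 88 → 9 nt.
Frame -2: TAA CCC GGC ACC CCC CTT TCG ATG ATC GGT ATT TAA ACA ACA ATG TTC TGC ACT ATC GGG GCA TGA AAT GTT CCT CAG CCA TGG GTT AAC — ATG at 23, stop TAA at 35 → 15 nt; ATG at 44, stop TGA at 65 → 24 nt.
Frame -3: AAC CCG GCA CCC CCC TTT CGA TGA TCG GTA TTT AAA CAA CAA TGT TCT GCA CTA TCG GGG CAT GAA ATG TTC CTC AGC CAT GGG TTA — no ATG→stop ORF.
Longest: frame +3, positions 9–38, 30 nt = 10 codons = 9 aa. → 10 codons.

10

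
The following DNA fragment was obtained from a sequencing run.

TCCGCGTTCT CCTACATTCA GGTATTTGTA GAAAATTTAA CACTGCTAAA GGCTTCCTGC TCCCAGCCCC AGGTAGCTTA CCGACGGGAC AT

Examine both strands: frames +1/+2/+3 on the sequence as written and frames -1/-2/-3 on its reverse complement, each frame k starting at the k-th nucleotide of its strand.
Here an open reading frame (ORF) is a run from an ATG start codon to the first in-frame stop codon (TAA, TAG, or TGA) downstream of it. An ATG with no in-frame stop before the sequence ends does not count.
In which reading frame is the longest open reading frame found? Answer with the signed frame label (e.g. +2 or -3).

-1

Reverse complement (5'→3'): ATGTCCCGTCGGTAAGCTACCTGGGGCTGGGAGCAGGAAGCCTTTAGCAGTGTTAAATTTTCTACAAATACCTGAATGTAGGAGAACGCGGA
Frame +1: TCC GCG TTC TCC TAC ATT CAG GTA TTT GTA GAA AAT TTA ACA CTG CTA AAG GCT TCC TGC TCC CAG CCC CAG GTA GCT TAC CGA CGG GAC — no ATG→stop ORF.
Frame +2: CCG CGT TCT CCT ACA TTC AGG TAT TTG TAG AAA ATT TAA CAC TGC TAA AGG CTT CCT GCT CCC AGC CCC AGG TAG CTT ACC GAC GGG ACA — no ATG→stop ORF.
Frame +3: CGC GTT CTC CTA CAT TCA GGT ATT TGT AGA AAA TTT AAC ACT GCT AAA GGC TTC CTG CTC CCA GCC CCA GGT AGC TTA CCG ACG GGA CAT — no ATG→stop ORF.
Frame -1: ATG TCC CGT CGG TAA GCT ACC TGG GGC TGG GAG CAG GAA GCC TTT AGC AGT GTT AAA TTT TCT ACA AAT ACC TGA ATG TAG GAG AAC GCG — ATG at 1, stop TAA at 13 → 15 nt; ATG at 76, stop TAG at 79 → 6 nt.
Frame -2: TGT CCC GTC GGT AAG CTA CCT GGG GCT GGG AGC AGG AAG CCT TTA GCA GTG TTA AAT TTT CTA CAA ATA CCT GAA TGT AGG AGA ACG CGG — no ATG→stop ORF.
Frame -3: GTC CCG TCG GTA AGC TAC CTG GGG CTG GGA GCA GGA AGC CTT TAG CAG TGT TAA ATT TTC TAC AAA TAC CTG AAT GTA GGA GAA CGC GGA — no ATG→stop ORF.
Longest ORF is 15 nt in frame -1 (positions 1–15).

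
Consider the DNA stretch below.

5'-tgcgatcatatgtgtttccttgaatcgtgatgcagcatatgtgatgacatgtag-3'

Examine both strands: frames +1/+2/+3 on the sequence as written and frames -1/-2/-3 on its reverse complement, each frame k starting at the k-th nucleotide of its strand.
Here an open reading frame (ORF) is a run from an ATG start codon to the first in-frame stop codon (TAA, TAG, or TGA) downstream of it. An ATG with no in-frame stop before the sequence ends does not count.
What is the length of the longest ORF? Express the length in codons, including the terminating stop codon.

Reverse complement (5'→3'): CTACATGTCATCACATATGCTGCATCACGATTCAAGGAAACACATATGATCGCA
Frame +1: TGC GAT CAT ATG TGT TTC CTT GAA TCG TGA TGC AGC ATA TGT GAT GAC ATG TAG — ATG at 10, stop TGA at 28 → 21 nt; ATG at 49, stop TAG at 52 → 6 nt.
Frame +2: GCG ATC ATA TGT GTT TCC TTG AAT CGT GAT GCA GCA TAT GTG ATG ACA TGT — no ATG→stop ORF.
Frame +3: CGA TCA TAT GTG TTT CCT TGA ATC GTG ATG CAG CAT ATG TGA TGA CAT GTA — ATG at 30, stop TGA at 42 → 15 nt; ATG at 39, stop TGA at 42 → 6 nt.
Frame -1: CTA CAT GTC ATC ACA TAT GCT GCA TCA CGA TTC AAG GAA ACA CAT ATG ATC GCA — no ATG→stop ORF.
Frame -2: TAC ATG TCA TCA CAT ATG CTG CAT CAC GAT TCA AGG AAA CAC ATA TGA TCG — ATG at 5, stop TGA at 47 → 45 nt; ATG at 17, stop TGA at 47 → 33 nt.
Frame -3: ACA TGT CAT CAC ATA TGC TGC ATC ACG ATT CAA GGA AAC ACA TAT GAT CGC — no ATG→stop ORF.
Longest: frame -2, positions 5–49, 45 nt = 15 codons = 14 aa. → 15 codons.

15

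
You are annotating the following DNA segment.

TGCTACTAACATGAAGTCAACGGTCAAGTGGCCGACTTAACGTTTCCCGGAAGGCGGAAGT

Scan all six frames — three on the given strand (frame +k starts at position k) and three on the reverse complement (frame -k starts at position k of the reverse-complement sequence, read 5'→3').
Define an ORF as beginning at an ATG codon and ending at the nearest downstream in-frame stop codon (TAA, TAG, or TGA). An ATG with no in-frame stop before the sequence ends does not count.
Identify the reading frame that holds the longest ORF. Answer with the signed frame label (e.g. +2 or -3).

+2

Reverse complement (5'→3'): ACTTCCGCCTTCCGGGAAACGTTAAGTCGGCCACTTGACCGTTGACTTCATGTTAGTAGCA
Frame +1: TGC TAC TAA CAT GAA GTC AAC GGT CAA GTG GCC GAC TTA ACG TTT CCC GGA AGG CGG AAG — no ATG→stop ORF.
Frame +2: GCT ACT AAC ATG AAG TCA ACG GTC AAG TGG CCG ACT TAA CGT TTC CCG GAA GGC GGA AGT — ATG at 11, stop TAA at 38 → 30 nt.
Frame +3: CTA CTA ACA TGA AGT CAA CGG TCA AGT GGC CGA CTT AAC GTT TCC CGG AAG GCG GAA — no ATG→stop ORF.
Frame -1: ACT TCC GCC TTC CGG GAA ACG TTA AGT CGG CCA CTT GAC CGT TGA CTT CAT GTT AGT AGC — no ATG→stop ORF.
Frame -2: CTT CCG CCT TCC GGG AAA CGT TAA GTC GGC CAC TTG ACC GTT GAC TTC ATG TTA GTA GCA — no ATG→stop ORF.
Frame -3: TTC CGC CTT CCG GGA AAC GTT AAG TCG GCC ACT TGA CCG TTG ACT TCA TGT TAG TAG — no ATG→stop ORF.
Longest ORF is 30 nt in frame +2 (positions 11–40).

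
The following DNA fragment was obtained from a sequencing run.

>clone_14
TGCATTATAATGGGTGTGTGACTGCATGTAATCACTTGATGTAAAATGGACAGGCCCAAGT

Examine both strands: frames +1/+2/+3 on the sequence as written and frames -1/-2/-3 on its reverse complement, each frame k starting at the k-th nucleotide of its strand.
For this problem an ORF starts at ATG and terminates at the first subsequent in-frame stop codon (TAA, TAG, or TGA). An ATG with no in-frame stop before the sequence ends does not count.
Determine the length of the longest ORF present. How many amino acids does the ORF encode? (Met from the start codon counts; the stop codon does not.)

3

Reverse complement (5'→3'): ACTTGGGCCTGTCCATTTTACATCAAGTGATTACATGCAGTCACACACCCATTATAATGCA
Frame +1: TGC ATT ATA ATG GGT GTG TGA CTG CAT GTA ATC ACT TGA TGT AAA ATG GAC AGG CCC AAG — ATG at 10, stop TGA at 19 → 12 nt.
Frame +2: GCA TTA TAA TGG GTG TGT GAC TGC ATG TAA TCA CTT GAT GTA AAA TGG ACA GGC CCA AGT — ATG at 26, stop TAA at 29 → 6 nt.
Frame +3: CAT TAT AAT GGG TGT GTG ACT GCA TGT AAT CAC TTG ATG TAA AAT GGA CAG GCC CAA — ATG at 39, stop TAA at 42 → 6 nt.
Frame -1: ACT TGG GCC TGT CCA TTT TAC ATC AAG TGA TTA CAT GCA GTC ACA CAC CCA TTA TAA TGC — no ATG→stop ORF.
Frame -2: CTT GGG CCT GTC CAT TTT ACA TCA AGT GAT TAC ATG CAG TCA CAC ACC CAT TAT AAT GCA — no ATG→stop ORF.
Frame -3: TTG GGC CTG TCC ATT TTA CAT CAA GTG ATT ACA TGC AGT CAC ACA CCC ATT ATA ATG — no ATG→stop ORF.
Longest: frame +1, positions 10–21, 12 nt = 4 codons = 3 aa. → 3 amino acids.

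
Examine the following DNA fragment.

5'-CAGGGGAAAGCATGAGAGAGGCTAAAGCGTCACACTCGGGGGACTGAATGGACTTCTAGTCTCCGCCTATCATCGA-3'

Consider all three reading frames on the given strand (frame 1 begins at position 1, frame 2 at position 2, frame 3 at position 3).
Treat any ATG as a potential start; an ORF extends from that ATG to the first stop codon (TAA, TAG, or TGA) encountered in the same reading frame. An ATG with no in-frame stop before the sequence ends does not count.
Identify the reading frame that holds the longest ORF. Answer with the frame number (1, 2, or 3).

Frame 1: CAG GGG AAA GCA TGA GAG AGG CTA AAG CGT CAC ACT CGG GGG ACT GAA TGG ACT TCT AGT CTC CGC CTA TCA TCG — no ATG→stop ORF.
Frame 2: AGG GGA AAG CAT GAG AGA GGC TAA AGC GTC ACA CTC GGG GGA CTG AAT GGA CTT CTA GTC TCC GCC TAT CAT CGA — no ATG→stop ORF.
Frame 3: GGG GAA AGC ATG AGA GAG GCT AAA GCG TCA CAC TCG GGG GAC TGA ATG GAC TTC TAG TCT CCG CCT ATC ATC — ATG at 12, stop TGA at 45 → 36 nt; ATG at 48, stop TAG at 57 → 12 nt.
Longest ORF is 36 nt in frame 3 (positions 12–47).

3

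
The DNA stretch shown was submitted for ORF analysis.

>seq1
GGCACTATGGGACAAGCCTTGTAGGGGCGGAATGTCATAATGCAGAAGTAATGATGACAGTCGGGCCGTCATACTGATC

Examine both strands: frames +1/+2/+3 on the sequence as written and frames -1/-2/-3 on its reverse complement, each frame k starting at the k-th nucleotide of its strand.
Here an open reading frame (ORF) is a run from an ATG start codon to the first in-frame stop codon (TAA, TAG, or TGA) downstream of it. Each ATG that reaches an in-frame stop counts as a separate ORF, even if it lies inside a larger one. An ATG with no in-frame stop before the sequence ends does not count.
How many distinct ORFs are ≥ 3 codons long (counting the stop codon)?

5

Reverse complement (5'→3'): GATCAGTATGACGGCCCGACTGTCATCATTACTTCTGCATTATGACATTCCGCCCCTACAAGGCTTGTCCCATAGTGCC
Frame +1: GGC ACT ATG GGA CAA GCC TTG TAG GGG CGG AAT GTC ATA ATG CAG AAG TAA TGA TGA CAG TCG GGC CGT CAT ACT GAT — ATG at 7, stop TAG at 22 → 18 nt; ATG at 40, stop TAA at 49 → 12 nt.
Frame +2: GCA CTA TGG GAC AAG CCT TGT AGG GGC GGA ATG TCA TAA TGC AGA AGT AAT GAT GAC AGT CGG GCC GTC ATA CTG ATC — ATG at 32, stop TAA at 38 → 9 nt.
Frame +3: CAC TAT GGG ACA AGC CTT GTA GGG GCG GAA TGT CAT AAT GCA GAA GTA ATG ATG ACA GTC GGG CCG TCA TAC TGA — ATG at 51, stop TGA at 75 → 27 nt; ATG at 54, stop TGA at 75 → 24 nt.
Frame -1: GAT CAG TAT GAC GGC CCG ACT GTC ATC ATT ACT TCT GCA TTA TGA CAT TCC GCC CCT ACA AGG CTT GTC CCA TAG TGC — no ATG→stop ORF.
Frame -2: ATC AGT ATG ACG GCC CGA CTG TCA TCA TTA CTT CTG CAT TAT GAC ATT CCG CCC CTA CAA GGC TTG TCC CAT AGT GCC — no ATG→stop ORF.
Frame -3: TCA GTA TGA CGG CCC GAC TGT CAT CAT TAC TTC TGC ATT ATG ACA TTC CGC CCC TAC AAG GCT TGT CCC ATA GTG — no ATG→stop ORF.
ORFs ≥ 3 codons: frame +1 7–24 (6 codons), frame +1 40–51 (4 codons), frame +2 32–40 (3 codons), frame +3 51–77 (9 codons), frame +3 54–77 (8 codons). Count = 5.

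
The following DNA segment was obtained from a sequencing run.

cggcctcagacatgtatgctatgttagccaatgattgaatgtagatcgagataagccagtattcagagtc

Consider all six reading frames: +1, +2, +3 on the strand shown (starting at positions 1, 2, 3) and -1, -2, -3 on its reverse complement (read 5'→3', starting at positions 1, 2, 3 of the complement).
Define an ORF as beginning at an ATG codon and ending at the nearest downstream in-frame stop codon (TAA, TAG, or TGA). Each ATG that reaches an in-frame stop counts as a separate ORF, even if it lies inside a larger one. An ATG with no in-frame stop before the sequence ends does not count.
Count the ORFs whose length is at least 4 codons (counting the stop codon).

Reverse complement (5'→3'): GACTCTGAATACTGGCTTATCTCGATCTACATTCAATCATTGGCTAACATAGCATACATGTCTGAGGCCG
Frame +1: CGG CCT CAG ACA TGT ATG CTA TGT TAG CCA ATG ATT GAA TGT AGA TCG AGA TAA GCC AGT ATT CAG AGT — ATG at 16, stop TAG at 25 → 12 nt; ATG at 31, stop TAA at 52 → 24 nt.
Frame +2: GGC CTC AGA CAT GTA TGC TAT GTT AGC CAA TGA TTG AAT GTA GAT CGA GAT AAG CCA GTA TTC AGA GTC — no ATG→stop ORF.
Frame +3: GCC TCA GAC ATG TAT GCT ATG TTA GCC AAT GAT TGA ATG TAG ATC GAG ATA AGC CAG TAT TCA GAG — ATG at 12, stop TGA at 36 → 27 nt; ATG at 21, stop TGA at 36 → 18 nt; ATG at 39, stop TAG at 42 → 6 nt.
Frame -1: GAC TCT GAA TAC TGG CTT ATC TCG ATC TAC ATT CAA TCA TTG GCT AAC ATA GCA TAC ATG TCT GAG GCC — no ATG→stop ORF.
Frame -2: ACT CTG AAT ACT GGC TTA TCT CGA TCT ACA TTC AAT CAT TGG CTA ACA TAG CAT ACA TGT CTG AGG CCG — no ATG→stop ORF.
Frame -3: CTC TGA ATA CTG GCT TAT CTC GAT CTA CAT TCA ATC ATT GGC TAA CAT AGC ATA CAT GTC TGA GGC — no ATG→stop ORF.
ORFs ≥ 4 codons: frame +1 16–27 (4 codons), frame +1 31–54 (8 codons), frame +3 12–38 (9 codons), frame +3 21–38 (6 codons). Count = 4.

4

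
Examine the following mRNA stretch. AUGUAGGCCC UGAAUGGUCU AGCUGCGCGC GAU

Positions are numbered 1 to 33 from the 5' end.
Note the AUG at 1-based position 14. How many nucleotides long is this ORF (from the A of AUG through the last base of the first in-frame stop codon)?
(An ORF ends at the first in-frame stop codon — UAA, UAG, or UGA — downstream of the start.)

9

Codons from position 14: AUG (14–16), GUC (17–19), UAG (20–22).
UAG is the first in-frame stop; ORF spans 14–22, 9 nucleotides.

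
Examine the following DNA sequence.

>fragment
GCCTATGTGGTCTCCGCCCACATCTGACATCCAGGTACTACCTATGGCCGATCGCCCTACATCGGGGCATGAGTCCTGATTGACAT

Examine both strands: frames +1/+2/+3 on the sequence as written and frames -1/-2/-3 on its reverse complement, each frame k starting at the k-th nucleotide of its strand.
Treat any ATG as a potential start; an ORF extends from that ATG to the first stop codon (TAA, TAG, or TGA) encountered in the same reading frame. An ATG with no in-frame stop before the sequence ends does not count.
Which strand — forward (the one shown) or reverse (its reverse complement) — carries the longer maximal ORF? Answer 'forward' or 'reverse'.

forward

Reverse complement (5'→3'): ATGTCAATCAGGACTCATGCCCCGATGTAGGGCGATCGGCCATAGGTAGTACCTGGATGTCAGATGTGGGCGGAGACCACATAGGC
Frame +1: GCC TAT GTG GTC TCC GCC CAC ATC TGA CAT CCA GGT ACT ACC TAT GGC CGA TCG CCC TAC ATC GGG GCA TGA GTC CTG ATT GAC — no ATG→stop ORF.
Frame +2: CCT ATG TGG TCT CCG CCC ACA TCT GAC ATC CAG GTA CTA CCT ATG GCC GAT CGC CCT ACA TCG GGG CAT GAG TCC TGA TTG ACA — ATG at 5, stop TGA at 77 → 75 nt; ATG at 44, stop TGA at 77 → 36 nt.
Frame +3: CTA TGT GGT CTC CGC CCA CAT CTG ACA TCC AGG TAC TAC CTA TGG CCG ATC GCC CTA CAT CGG GGC ATG AGT CCT GAT TGA CAT — ATG at 69, stop TGA at 81 → 15 nt.
Frame -1: ATG TCA ATC AGG ACT CAT GCC CCG ATG TAG GGC GAT CGG CCA TAG GTA GTA CCT GGA TGT CAG ATG TGG GCG GAG ACC ACA TAG — ATG at 1, stop TAG at 28 → 30 nt; ATG at 25, stop TAG at 28 → 6 nt; ATG at 64, stop TAG at 82 → 21 nt.
Frame -2: TGT CAA TCA GGA CTC ATG CCC CGA TGT AGG GCG ATC GGC CAT AGG TAG TAC CTG GAT GTC AGA TGT GGG CGG AGA CCA CAT AGG — ATG at 17, stop TAG at 47 → 33 nt.
Frame -3: GTC AAT CAG GAC TCA TGC CCC GAT GTA GGG CGA TCG GCC ATA GGT AGT ACC TGG ATG TCA GAT GTG GGC GGA GAC CAC ATA GGC — no ATG→stop ORF.
Forward-strand max 75 nt; reverse-strand max 33 nt. The forward strand has the longer ORF.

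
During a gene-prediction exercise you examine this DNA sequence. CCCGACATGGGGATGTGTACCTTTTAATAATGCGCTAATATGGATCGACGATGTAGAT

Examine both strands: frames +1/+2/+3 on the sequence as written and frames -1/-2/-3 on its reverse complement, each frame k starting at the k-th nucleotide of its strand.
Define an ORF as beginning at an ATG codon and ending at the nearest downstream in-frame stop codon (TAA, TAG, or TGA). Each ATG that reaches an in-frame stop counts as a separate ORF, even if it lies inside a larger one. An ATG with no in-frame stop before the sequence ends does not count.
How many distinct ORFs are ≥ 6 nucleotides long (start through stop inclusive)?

4

Reverse complement (5'→3'): ATCTACATCGTCGATCCATATTAGCGCATTATTAAAAGGTACACATCCCCATGTCGGG
Frame +1: CCC GAC ATG GGG ATG TGT ACC TTT TAA TAA TGC GCT AAT ATG GAT CGA CGA TGT AGA — ATG at 7, stop TAA at 25 → 21 nt; ATG at 13, stop TAA at 25 → 15 nt.
Frame +2: CCG ACA TGG GGA TGT GTA CCT TTT AAT AAT GCG CTA ATA TGG ATC GAC GAT GTA GAT — no ATG→stop ORF.
Frame +3: CGA CAT GGG GAT GTG TAC CTT TTA ATA ATG CGC TAA TAT GGA TCG ACG ATG TAG — ATG at 30, stop TAA at 36 → 9 nt; ATG at 51, stop TAG at 54 → 6 nt.
Frame -1: ATC TAC ATC GTC GAT CCA TAT TAG CGC ATT ATT AAA AGG TAC ACA TCC CCA TGT CGG — no ATG→stop ORF.
Frame -2: TCT ACA TCG TCG ATC CAT ATT AGC GCA TTA TTA AAA GGT ACA CAT CCC CAT GTC GGG — no ATG→stop ORF.
Frame -3: CTA CAT CGT CGA TCC ATA TTA GCG CAT TAT TAA AAG GTA CAC ATC CCC ATG TCG — no ATG→stop ORF.
ORFs ≥ 6 nucleotides: frame +1 7–27 (21 nucleotides), frame +1 13–27 (15 nucleotides), frame +3 30–38 (9 nucleotides), frame +3 51–56 (6 nucleotides). Count = 4.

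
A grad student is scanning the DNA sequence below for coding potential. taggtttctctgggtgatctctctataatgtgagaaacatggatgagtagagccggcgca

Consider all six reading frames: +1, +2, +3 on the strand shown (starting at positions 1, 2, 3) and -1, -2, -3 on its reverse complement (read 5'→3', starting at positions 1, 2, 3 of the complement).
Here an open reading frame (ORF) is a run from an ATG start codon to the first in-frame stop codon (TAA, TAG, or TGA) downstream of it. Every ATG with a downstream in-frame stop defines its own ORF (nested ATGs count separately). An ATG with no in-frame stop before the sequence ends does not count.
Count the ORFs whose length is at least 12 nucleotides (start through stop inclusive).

2

Reverse complement (5'→3'): TGCGCCGGCTCTACTCATCCATGTTTCTCACATTATAGAGAGATCACCCAGAGAAACCTA
Frame +1: TAG GTT TCT CTG GGT GAT CTC TCT ATA ATG TGA GAA ACA TGG ATG AGT AGA GCC GGC GCA — ATG at 28, stop TGA at 31 → 6 nt.
Frame +2: AGG TTT CTC TGG GTG ATC TCT CTA TAA TGT GAG AAA CAT GGA TGA GTA GAG CCG GCG — no ATG→stop ORF.
Frame +3: GGT TTC TCT GGG TGA TCT CTC TAT AAT GTG AGA AAC ATG GAT GAG TAG AGC CGG CGC — ATG at 39, stop TAG at 48 → 12 nt.
Frame -1: TGC GCC GGC TCT ACT CAT CCA TGT TTC TCA CAT TAT AGA GAG ATC ACC CAG AGA AAC CTA — no ATG→stop ORF.
Frame -2: GCG CCG GCT CTA CTC ATC CAT GTT TCT CAC ATT ATA GAG AGA TCA CCC AGA GAA ACC — no ATG→stop ORF.
Frame -3: CGC CGG CTC TAC TCA TCC ATG TTT CTC ACA TTA TAG AGA GAT CAC CCA GAG AAA CCT — ATG at 21, stop TAG at 36 → 18 nt.
ORFs ≥ 12 nucleotides: frame +3 39–50 (12 nucleotides), frame -3 21–38 (18 nucleotides). Count = 2.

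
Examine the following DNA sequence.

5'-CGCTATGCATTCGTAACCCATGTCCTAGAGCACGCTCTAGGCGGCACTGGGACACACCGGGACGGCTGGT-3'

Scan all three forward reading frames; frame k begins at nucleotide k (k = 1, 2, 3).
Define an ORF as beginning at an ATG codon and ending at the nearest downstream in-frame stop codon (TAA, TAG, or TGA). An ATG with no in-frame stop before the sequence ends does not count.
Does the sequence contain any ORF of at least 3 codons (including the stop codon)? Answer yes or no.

yes

Frame 1: CGC TAT GCA TTC GTA ACC CAT GTC CTA GAG CAC GCT CTA GGC GGC ACT GGG ACA CAC CGG GAC GGC TGG — no ATG→stop ORF.
Frame 2: GCT ATG CAT TCG TAA CCC ATG TCC TAG AGC ACG CTC TAG GCG GCA CTG GGA CAC ACC GGG ACG GCT GGT — ATG at 5, stop TAA at 14 → 12 nt; ATG at 20, stop TAG at 26 → 9 nt.
Frame 3: CTA TGC ATT CGT AAC CCA TGT CCT AGA GCA CGC TCT AGG CGG CAC TGG GAC ACA CCG GGA CGG CTG — no ATG→stop ORF.
Frame 2 has an ORF of 4 codons (positions 5–16) ≥ 3, so yes.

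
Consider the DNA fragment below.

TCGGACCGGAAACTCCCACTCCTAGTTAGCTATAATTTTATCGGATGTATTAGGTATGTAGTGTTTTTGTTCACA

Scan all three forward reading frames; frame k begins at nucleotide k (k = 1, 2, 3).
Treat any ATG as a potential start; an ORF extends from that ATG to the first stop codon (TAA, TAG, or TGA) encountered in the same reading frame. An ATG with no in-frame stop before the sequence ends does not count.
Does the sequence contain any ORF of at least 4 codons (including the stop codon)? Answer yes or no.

Frame 1: TCG GAC CGG AAA CTC CCA CTC CTA GTT AGC TAT AAT TTT ATC GGA TGT ATT AGG TAT GTA GTG TTT TTG TTC ACA — no ATG→stop ORF.
Frame 2: CGG ACC GGA AAC TCC CAC TCC TAG TTA GCT ATA ATT TTA TCG GAT GTA TTA GGT ATG TAG TGT TTT TGT TCA — ATG at 56, stop TAG at 59 → 6 nt.
Frame 3: GGA CCG GAA ACT CCC ACT CCT AGT TAG CTA TAA TTT TAT CGG ATG TAT TAG GTA TGT AGT GTT TTT GTT CAC — ATG at 45, stop TAG at 51 → 9 nt.
Largest ORF found is 3 codons < 4, so no.

no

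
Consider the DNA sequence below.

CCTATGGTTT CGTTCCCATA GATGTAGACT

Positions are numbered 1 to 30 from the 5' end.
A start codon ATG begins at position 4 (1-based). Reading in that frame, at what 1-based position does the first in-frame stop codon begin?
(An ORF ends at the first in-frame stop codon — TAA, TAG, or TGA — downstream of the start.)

Codons from position 4: ATG (4–6), GTT (7–9), TCG (10–12), TTC (13–15), CCA (16–18), TAG (19–21).
TAG is a stop codon; it begins at position 19.

19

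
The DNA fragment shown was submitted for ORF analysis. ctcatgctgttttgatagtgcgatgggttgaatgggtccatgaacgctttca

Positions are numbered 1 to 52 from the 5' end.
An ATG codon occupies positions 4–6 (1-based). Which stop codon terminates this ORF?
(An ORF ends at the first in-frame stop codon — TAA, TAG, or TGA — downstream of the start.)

TGA

Codons from position 4: ATG (4–6), CTG (7–9), TTT (10–12), TGA (13–15).
The first in-frame stop codon is TGA.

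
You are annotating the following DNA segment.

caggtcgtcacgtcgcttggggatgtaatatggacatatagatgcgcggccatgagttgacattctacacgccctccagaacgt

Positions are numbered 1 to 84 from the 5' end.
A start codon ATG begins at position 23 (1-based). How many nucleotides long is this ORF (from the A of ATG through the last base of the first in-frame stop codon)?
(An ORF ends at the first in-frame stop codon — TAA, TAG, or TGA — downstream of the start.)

6

Codons from position 23: ATG (23–25), TAA (26–28).
TAA is the first in-frame stop; ORF spans 23–28, 6 nucleotides.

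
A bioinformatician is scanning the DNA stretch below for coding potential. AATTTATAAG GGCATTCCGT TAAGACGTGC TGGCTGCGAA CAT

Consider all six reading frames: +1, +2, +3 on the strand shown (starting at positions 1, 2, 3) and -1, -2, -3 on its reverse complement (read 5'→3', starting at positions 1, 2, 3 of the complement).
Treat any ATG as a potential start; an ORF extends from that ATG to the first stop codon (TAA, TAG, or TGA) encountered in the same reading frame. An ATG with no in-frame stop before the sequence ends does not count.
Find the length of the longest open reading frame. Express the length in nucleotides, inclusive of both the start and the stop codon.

24

Reverse complement (5'→3'): ATGTTCGCAGCCAGCACGTCTTAACGGAATGCCCTTATAAATT
Frame +1: AAT TTA TAA GGG CAT TCC GTT AAG ACG TGC TGG CTG CGA ACA — no ATG→stop ORF.
Frame +2: ATT TAT AAG GGC ATT CCG TTA AGA CGT GCT GGC TGC GAA CAT — no ATG→stop ORF.
Frame +3: TTT ATA AGG GCA TTC CGT TAA GAC GTG CTG GCT GCG AAC — no ATG→stop ORF.
Frame -1: ATG TTC GCA GCC AGC ACG TCT TAA CGG AAT GCC CTT ATA AAT — ATG at 1, stop TAA at 22 → 24 nt.
Frame -2: TGT TCG CAG CCA GCA CGT CTT AAC GGA ATG CCC TTA TAA ATT — ATG at 29, stop TAA at 38 → 12 nt.
Frame -3: GTT CGC AGC CAG CAC GTC TTA ACG GAA TGC CCT TAT AAA — no ATG→stop ORF.
Longest: frame -1, positions 1–24, 24 nt = 8 codons = 7 aa. → 24 nucleotides.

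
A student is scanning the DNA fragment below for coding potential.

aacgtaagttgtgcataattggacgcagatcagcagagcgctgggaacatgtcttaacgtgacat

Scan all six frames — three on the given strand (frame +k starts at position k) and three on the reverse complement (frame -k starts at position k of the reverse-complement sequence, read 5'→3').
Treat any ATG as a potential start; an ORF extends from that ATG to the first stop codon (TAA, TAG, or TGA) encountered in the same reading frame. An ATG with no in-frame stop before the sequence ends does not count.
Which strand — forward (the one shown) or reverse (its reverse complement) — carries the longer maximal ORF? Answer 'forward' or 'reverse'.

reverse

Reverse complement (5'→3'): ATGTCACGTTAAGACATGTTCCCAGCGCTCTGCTGATCTGCGTCCAATTATGCACAACTTACGTT
Frame +1: AAC GTA AGT TGT GCA TAA TTG GAC GCA GAT CAG CAG AGC GCT GGG AAC ATG TCT TAA CGT GAC — ATG at 49, stop TAA at 55 → 9 nt.
Frame +2: ACG TAA GTT GTG CAT AAT TGG ACG CAG ATC AGC AGA GCG CTG GGA ACA TGT CTT AAC GTG ACA — no ATG→stop ORF.
Frame +3: CGT AAG TTG TGC ATA ATT GGA CGC AGA TCA GCA GAG CGC TGG GAA CAT GTC TTA ACG TGA CAT — no ATG→stop ORF.
Frame -1: ATG TCA CGT TAA GAC ATG TTC CCA GCG CTC TGC TGA TCT GCG TCC AAT TAT GCA CAA CTT ACG — ATG at 1, stop TAA at 10 → 12 nt; ATG at 16, stop TGA at 34 → 21 nt.
Frame -2: TGT CAC GTT AAG ACA TGT TCC CAG CGC TCT GCT GAT CTG CGT CCA ATT ATG CAC AAC TTA CGT — no ATG→stop ORF.
Frame -3: GTC ACG TTA AGA CAT GTT CCC AGC GCT CTG CTG ATC TGC GTC CAA TTA TGC ACA ACT TAC GTT — no ATG→stop ORF.
Forward-strand max 9 nt; reverse-strand max 21 nt. The reverse strand has the longer ORF.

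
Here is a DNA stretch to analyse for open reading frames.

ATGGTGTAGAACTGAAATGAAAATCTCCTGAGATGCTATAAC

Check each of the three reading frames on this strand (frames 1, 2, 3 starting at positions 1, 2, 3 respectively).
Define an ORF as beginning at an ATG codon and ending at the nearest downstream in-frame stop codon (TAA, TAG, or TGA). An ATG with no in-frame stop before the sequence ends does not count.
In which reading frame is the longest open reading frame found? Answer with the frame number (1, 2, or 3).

Frame 1: ATG GTG TAG AAC TGA AAT GAA AAT CTC CTG AGA TGC TAT AAC — ATG at 1, stop TAG at 7 → 9 nt.
Frame 2: TGG TGT AGA ACT GAA ATG AAA ATC TCC TGA GAT GCT ATA — ATG at 17, stop TGA at 29 → 15 nt.
Frame 3: GGT GTA GAA CTG AAA TGA AAA TCT CCT GAG ATG CTA TAA — ATG at 33, stop TAA at 39 → 9 nt.
Longest ORF is 15 nt in frame 2 (positions 17–31).

2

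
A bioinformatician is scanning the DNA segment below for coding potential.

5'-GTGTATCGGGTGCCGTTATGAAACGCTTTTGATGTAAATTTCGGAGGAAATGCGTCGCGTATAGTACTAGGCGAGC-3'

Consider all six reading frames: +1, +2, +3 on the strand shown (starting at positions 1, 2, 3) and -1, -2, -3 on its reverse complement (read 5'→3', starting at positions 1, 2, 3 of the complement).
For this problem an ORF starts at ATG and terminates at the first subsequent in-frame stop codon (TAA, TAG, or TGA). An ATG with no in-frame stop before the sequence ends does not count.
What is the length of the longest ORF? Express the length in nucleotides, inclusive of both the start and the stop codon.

Reverse complement (5'→3'): GCTCGCCTAGTACTATACGCGACGCATTTCCTCCGAAATTTACATCAAAAGCGTTTCATAACGGCACCCGATACAC
Frame +1: GTG TAT CGG GTG CCG TTA TGA AAC GCT TTT GAT GTA AAT TTC GGA GGA AAT GCG TCG CGT ATA GTA CTA GGC GAG — no ATG→stop ORF.
Frame +2: TGT ATC GGG TGC CGT TAT GAA ACG CTT TTG ATG TAA ATT TCG GAG GAA ATG CGT CGC GTA TAG TAC TAG GCG AGC — ATG at 32, stop TAA at 35 → 6 nt; ATG at 50, stop TAG at 62 → 15 nt.
Frame +3: GTA TCG GGT GCC GTT ATG AAA CGC TTT TGA TGT AAA TTT CGG AGG AAA TGC GTC GCG TAT AGT ACT AGG CGA — ATG at 18, stop TGA at 30 → 15 nt.
Frame -1: GCT CGC CTA GTA CTA TAC GCG ACG CAT TTC CTC CGA AAT TTA CAT CAA AAG CGT TTC ATA ACG GCA CCC GAT ACA — no ATG→stop ORF.
Frame -2: CTC GCC TAG TAC TAT ACG CGA CGC ATT TCC TCC GAA ATT TAC ATC AAA AGC GTT TCA TAA CGG CAC CCG ATA CAC — no ATG→stop ORF.
Frame -3: TCG CCT AGT ACT ATA CGC GAC GCA TTT CCT CCG AAA TTT ACA TCA AAA GCG TTT CAT AAC GGC ACC CGA TAC — no ATG→stop ORF.
Longest: frame +2, positions 50–64, 15 nt = 5 codons = 4 aa. → 15 nucleotides.

15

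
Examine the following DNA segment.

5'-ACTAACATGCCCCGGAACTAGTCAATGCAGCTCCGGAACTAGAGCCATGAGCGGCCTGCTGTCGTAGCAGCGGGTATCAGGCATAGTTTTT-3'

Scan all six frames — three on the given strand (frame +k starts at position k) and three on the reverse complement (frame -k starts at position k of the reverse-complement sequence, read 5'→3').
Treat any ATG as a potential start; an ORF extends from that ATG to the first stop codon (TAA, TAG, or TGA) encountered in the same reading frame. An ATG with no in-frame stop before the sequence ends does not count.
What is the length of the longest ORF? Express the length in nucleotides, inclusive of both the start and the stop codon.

63

Reverse complement (5'→3'): AAAAACTATGCCTGATACCCGCTGCTACGACAGCAGGCCGCTCATGGCTCTAGTTCCGGAGCTGCATTGACTAGTTCCGGGGCATGTTAGT
Frame +1: ACT AAC ATG CCC CGG AAC TAG TCA ATG CAG CTC CGG AAC TAG AGC CAT GAG CGG CCT GCT GTC GTA GCA GCG GGT ATC AGG CAT AGT TTT — ATG at 7, stop TAG at 19 → 15 nt; ATG at 25, stop TAG at 40 → 18 nt.
Frame +2: CTA ACA TGC CCC GGA ACT AGT CAA TGC AGC TCC GGA ACT AGA GCC ATG AGC GGC CTG CTG TCG TAG CAG CGG GTA TCA GGC ATA GTT TTT — ATG at 47, stop TAG at 65 → 21 nt.
Frame +3: TAA CAT GCC CCG GAA CTA GTC AAT GCA GCT CCG GAA CTA GAG CCA TGA GCG GCC TGC TGT CGT AGC AGC GGG TAT CAG GCA TAG TTT — no ATG→stop ORF.
Frame -1: AAA AAC TAT GCC TGA TAC CCG CTG CTA CGA CAG CAG GCC GCT CAT GGC TCT AGT TCC GGA GCT GCA TTG ACT AGT TCC GGG GCA TGT TAG — no ATG→stop ORF.
Frame -2: AAA ACT ATG CCT GAT ACC CGC TGC TAC GAC AGC AGG CCG CTC ATG GCT CTA GTT CCG GAG CTG CAT TGA CTA GTT CCG GGG CAT GTT AGT — ATG at 8, stop TGA at 68 → 63 nt; ATG at 44, stop TGA at 68 → 27 nt.
Frame -3: AAA CTA TGC CTG ATA CCC GCT GCT ACG ACA GCA GGC CGC TCA TGG CTC TAG TTC CGG AGC TGC ATT GAC TAG TTC CGG GGC ATG TTA — no ATG→stop ORF.
Longest: frame -2, positions 8–70, 63 nt = 21 codons = 20 aa. → 63 nucleotides.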